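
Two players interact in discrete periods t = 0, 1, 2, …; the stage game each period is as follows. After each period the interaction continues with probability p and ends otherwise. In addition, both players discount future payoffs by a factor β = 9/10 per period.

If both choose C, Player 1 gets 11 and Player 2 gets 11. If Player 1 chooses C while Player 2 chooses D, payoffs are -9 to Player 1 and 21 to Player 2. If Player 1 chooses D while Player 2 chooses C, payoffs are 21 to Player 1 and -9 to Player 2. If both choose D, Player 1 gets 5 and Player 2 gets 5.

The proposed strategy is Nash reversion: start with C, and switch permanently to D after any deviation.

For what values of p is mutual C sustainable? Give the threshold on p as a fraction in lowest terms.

25/36

With continuation probability p and discount β, the effective per-period discount factor is βp.
Grim-trigger IC: βp ≥ (21−11)/(21−5) = 5/8.
So p ≥ (5/8)/(9/10) = 25/36.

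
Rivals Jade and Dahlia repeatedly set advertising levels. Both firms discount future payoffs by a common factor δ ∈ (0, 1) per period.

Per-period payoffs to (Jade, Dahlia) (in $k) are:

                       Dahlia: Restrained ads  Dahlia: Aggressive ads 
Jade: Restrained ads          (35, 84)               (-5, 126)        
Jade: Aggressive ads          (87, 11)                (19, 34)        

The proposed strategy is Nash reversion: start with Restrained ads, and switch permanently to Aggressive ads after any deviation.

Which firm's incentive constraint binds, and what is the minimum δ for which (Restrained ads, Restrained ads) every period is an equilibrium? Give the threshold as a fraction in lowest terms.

Jade; δ ≥ 13/17

Jade's threshold: (87−35)/(87−19) = 13/17.
Dahlia's threshold: (126−84)/(126−34) = 21/46.
13/17 > 21/46, so Jade binds and δ* = 13/17.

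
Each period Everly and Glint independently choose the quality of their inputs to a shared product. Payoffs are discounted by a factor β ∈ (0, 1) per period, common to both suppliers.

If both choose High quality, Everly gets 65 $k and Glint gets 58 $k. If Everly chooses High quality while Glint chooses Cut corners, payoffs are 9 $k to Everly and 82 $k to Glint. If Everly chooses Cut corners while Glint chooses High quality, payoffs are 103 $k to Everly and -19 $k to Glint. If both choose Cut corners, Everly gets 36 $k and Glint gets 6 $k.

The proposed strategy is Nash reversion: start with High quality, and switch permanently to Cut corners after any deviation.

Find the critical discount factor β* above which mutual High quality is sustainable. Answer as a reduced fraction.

Everly's threshold: (103−65)/(103−36) = 38/67.
Glint's threshold: (82−58)/(82−6) = 6/19.
38/67 > 6/19, so Everly binds and β* = 38/67.

38/67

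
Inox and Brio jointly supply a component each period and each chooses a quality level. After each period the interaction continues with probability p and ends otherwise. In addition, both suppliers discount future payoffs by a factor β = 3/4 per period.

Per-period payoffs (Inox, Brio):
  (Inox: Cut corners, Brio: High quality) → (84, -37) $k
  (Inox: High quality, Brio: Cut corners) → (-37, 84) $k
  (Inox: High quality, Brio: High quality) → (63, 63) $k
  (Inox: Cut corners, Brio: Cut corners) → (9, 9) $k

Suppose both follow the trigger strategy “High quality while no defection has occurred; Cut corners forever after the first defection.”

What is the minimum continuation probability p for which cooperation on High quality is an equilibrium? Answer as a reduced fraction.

28/75

Expected continuation weight on next period's payoff is β·p = 3/4·p, which plays the role of the discount factor.
Cooperation requires 3/4·p ≥ (84−63)/(84−9) = 7/25, hence p ≥ 28/75.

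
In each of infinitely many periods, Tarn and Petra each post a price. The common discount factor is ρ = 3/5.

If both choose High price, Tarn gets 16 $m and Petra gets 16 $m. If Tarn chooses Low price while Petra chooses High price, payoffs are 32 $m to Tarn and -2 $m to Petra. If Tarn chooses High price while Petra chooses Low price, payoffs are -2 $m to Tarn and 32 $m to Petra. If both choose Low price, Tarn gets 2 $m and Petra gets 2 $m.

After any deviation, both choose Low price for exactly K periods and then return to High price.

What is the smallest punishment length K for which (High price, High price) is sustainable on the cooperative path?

No profitable deviation requires (16−2)(ρ+…+ρ^K) ≥ 32−16, i.e. ρ+…+ρ^K ≥ 8/7 ≈ 1.1429.
With ρ = 3/5, the partial sums are K=1: 0.6000, K=2: 0.9600, K=3: 1.1760.
K = 3 is the first length at which the sum reaches 1.1429.

3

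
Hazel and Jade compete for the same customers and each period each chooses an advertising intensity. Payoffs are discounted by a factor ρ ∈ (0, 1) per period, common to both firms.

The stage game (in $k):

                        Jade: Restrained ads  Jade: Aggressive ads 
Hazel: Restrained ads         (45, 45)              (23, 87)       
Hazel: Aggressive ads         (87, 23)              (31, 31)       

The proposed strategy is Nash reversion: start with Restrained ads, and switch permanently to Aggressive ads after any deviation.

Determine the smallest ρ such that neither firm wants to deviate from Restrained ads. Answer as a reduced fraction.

Cooperation forever yields 45 each period: 45/(1−ρ).
Deviating yields 87 once, then 31 forever: 87 + 31ρ/(1−ρ).
No profitable deviation requires 45/(1−ρ) ≥ 87 + 31ρ/(1−ρ).
Multiplying by (1−ρ): 45 ≥ 87(1−ρ) + 31ρ = 87 − 56ρ.
So 56ρ ≥ 42, i.e. ρ ≥ 42/56 = 3/4.

3/4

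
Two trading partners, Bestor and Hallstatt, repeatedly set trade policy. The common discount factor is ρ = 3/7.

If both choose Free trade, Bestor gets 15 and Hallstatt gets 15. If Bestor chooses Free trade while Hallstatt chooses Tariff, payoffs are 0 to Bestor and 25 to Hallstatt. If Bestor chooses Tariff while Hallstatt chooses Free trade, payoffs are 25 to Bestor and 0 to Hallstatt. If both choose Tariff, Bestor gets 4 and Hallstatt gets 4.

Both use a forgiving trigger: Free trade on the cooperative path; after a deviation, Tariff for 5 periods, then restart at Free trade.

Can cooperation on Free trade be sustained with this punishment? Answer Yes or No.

IC: ρ+…+ρ^5 ≥ (25−15)/(15−4) = 10/11.
At ρ = 3/7: partial sum = 0.7392 < 0.9091. Cooperation not sustainable.

No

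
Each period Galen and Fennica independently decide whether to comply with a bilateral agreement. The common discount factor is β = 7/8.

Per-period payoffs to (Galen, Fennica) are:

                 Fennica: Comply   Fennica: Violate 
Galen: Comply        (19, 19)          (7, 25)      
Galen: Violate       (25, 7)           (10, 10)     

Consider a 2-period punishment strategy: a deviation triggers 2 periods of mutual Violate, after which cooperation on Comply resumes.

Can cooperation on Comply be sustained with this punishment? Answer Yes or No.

Yes

A one-shot deviation gives 25 now, then 10 for 2 periods, then back to 19.
Gain from deviating: (25−19) today; loss: (19−10) in each of the next 2 periods.
No-deviation condition: (19−10)(β+…+β^2) ≥ 25−19, i.e. β+…+β^2 ≥ 2/3.
At β = 7/8: β+…+β^2 = 1.6406 ≥ 0.6667.
So cooperation is sustainable.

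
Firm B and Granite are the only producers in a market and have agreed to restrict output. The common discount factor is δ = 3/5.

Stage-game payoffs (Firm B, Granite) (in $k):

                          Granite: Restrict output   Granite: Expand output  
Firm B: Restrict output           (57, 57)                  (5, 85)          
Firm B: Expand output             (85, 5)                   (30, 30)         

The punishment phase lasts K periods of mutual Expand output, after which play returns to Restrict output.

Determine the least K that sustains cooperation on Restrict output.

3

No profitable deviation requires (57−30)(δ+…+δ^K) ≥ 85−57, i.e. δ+…+δ^K ≥ 28/27 ≈ 1.0370.
With δ = 3/5, the partial sums are K=1: 0.6000, K=2: 0.9600, K=3: 1.1760.
K = 3 is the first length at which the sum reaches 1.0370.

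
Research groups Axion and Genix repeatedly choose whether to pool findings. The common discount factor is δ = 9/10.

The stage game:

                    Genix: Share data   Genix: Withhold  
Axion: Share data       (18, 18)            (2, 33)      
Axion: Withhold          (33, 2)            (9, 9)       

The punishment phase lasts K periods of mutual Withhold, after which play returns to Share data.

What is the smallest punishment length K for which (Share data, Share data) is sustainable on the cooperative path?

Need Σ_{k=1}^{K} δ^k ≥ (33−18)/(18−9) = 1.6667 at δ = 9/10.
At K = 1 the sum is 0.9000 < 1.6667; at K = 2 it is 1.7100 ≥ 1.6667.
So the minimum punishment length is K = 2.

2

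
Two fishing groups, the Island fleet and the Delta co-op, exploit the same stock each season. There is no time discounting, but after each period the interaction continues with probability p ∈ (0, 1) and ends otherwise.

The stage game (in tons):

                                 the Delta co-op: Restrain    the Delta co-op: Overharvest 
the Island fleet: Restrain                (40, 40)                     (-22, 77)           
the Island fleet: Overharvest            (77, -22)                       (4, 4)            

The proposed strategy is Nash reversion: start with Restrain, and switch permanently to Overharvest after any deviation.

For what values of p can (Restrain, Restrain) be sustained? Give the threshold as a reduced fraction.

37/73

Expected cooperation value is 40 + p·40 + p²·40 + … = 40/(1−p); deviation gives 77 + p·4/(1−p).
40 ≥ 77(1−p) + 4p ⇒ 73p ≥ 37 ⇒ p ≥ 37/73.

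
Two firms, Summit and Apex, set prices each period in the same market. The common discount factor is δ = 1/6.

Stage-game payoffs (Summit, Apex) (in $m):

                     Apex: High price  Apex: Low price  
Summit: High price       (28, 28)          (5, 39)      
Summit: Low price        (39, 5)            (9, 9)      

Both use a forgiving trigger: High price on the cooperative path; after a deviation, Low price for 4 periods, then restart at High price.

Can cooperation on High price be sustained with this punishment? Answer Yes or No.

A one-shot deviation gives 39 now, then 9 for 4 periods, then back to 28.
Gain from deviating: (39−28) today; loss: (28−9) in each of the next 4 periods.
No-deviation condition: (28−9)(δ+…+δ^4) ≥ 39−28, i.e. δ+…+δ^4 ≥ 11/19.
At δ = 1/6: δ+…+δ^4 = 0.1998 < 0.5789.
So cooperation is not sustainable.

No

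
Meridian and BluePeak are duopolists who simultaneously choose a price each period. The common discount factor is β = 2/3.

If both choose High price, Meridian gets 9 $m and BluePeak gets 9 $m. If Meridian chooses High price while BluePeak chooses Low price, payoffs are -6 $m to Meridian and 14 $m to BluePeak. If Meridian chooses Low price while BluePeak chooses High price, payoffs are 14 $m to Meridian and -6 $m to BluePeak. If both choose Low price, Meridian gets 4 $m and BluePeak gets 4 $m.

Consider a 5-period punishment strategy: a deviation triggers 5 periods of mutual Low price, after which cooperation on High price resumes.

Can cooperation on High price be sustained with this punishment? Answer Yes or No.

Yes

Comparing payoff streams over the 6 periods until play realigns: cooperate → 9(1+β+…+β^5); deviate → 14 + 4(β+…+β^5).
Cooperation is sustained iff (9−4)(β+…+β^5) ≥ 14−9.
β+…+β^5 = 2/3·(1−(2/3)^5)/(1−2/3) = 1.7366, and (14−9)/(9−4) = 1.0000.
1.7366 ≥ 1.0000, so cooperation is sustainable.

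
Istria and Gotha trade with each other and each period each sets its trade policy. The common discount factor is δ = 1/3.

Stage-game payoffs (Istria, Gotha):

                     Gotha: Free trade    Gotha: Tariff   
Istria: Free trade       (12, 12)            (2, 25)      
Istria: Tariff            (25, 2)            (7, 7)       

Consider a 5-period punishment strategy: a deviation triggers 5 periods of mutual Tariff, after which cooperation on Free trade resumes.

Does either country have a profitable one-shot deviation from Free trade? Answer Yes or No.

Yes

A one-shot deviation gives 25 now, then 7 for 5 periods, then back to 12.
Gain from deviating: (25−12) today; loss: (12−7) in each of the next 5 periods.
No-deviation condition: (12−7)(δ+…+δ^5) ≥ 25−12, i.e. δ+…+δ^5 ≥ 13/5.
At δ = 1/3: δ+…+δ^5 = 0.4979 < 2.6000.
So cooperation is not sustainable.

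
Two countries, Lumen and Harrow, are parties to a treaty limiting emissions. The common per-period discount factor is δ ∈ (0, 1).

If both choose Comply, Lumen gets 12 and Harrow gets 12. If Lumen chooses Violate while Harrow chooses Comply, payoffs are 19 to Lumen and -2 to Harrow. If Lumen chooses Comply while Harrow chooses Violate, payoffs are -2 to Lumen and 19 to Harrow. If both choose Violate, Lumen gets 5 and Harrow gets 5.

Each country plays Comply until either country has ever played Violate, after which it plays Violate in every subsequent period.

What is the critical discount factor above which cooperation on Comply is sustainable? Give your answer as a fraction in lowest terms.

1/2

Under grim trigger the critical discount factor is (T−C)/(T−P) with T = 19, C = 12, P = 5.
δ* = (19−12)/(19−5) = 7/14 = 1/2.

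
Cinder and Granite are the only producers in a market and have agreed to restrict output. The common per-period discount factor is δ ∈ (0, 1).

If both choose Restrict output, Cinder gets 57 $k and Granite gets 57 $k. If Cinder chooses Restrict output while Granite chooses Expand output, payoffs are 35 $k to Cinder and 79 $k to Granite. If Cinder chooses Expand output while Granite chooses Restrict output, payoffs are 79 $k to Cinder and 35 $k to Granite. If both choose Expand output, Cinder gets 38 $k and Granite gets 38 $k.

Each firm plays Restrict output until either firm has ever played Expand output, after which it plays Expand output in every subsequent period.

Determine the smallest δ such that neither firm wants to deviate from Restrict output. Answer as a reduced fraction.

22/41

Under grim trigger the critical discount factor is (T−C)/(T−P) with T = 79, C = 57, P = 38.
δ* = (79−57)/(79−38) = 22/41.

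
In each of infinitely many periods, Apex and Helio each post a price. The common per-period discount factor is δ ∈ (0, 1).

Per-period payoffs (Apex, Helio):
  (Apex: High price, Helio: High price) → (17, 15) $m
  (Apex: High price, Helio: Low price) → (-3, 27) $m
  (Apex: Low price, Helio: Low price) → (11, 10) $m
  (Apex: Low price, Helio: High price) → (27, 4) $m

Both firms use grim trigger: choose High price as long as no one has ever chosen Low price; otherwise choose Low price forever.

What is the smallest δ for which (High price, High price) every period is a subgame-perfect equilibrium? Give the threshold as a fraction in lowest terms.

Apex: cooperation gives 17 each period; deviation gives 27 once then 11 forever.
  17/(1−δ) ≥ 27 + 11δ/(1−δ) ⇒ δ ≥ 10/16 = 5/8.
Helio: cooperation gives 15 each period; deviation gives 27 once then 10 forever.
  δ ≥ 12/17.
Both must hold, so the binding constraint is Helio's: δ ≥ 12/17.

12/17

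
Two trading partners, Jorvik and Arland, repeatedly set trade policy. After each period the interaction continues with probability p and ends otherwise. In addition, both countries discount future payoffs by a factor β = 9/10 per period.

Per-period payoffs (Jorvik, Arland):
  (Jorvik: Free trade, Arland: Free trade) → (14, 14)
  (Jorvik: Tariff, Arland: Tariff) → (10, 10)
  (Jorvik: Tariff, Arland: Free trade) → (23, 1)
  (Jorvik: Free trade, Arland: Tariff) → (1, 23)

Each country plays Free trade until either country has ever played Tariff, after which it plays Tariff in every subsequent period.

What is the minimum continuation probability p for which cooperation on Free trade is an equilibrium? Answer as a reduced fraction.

10/13

Expected continuation weight on next period's payoff is β·p = 9/10·p, which plays the role of the discount factor.
Cooperation requires 9/10·p ≥ (23−14)/(23−10) = 9/13, hence p ≥ 10/13.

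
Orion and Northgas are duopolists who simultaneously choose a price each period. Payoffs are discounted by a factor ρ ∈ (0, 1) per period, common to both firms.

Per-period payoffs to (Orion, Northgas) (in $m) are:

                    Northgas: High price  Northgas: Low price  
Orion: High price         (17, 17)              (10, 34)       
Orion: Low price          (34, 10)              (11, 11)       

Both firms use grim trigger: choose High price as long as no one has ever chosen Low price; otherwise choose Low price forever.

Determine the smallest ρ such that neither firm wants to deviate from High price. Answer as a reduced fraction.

17/23

17/(1−ρ) ≥ 34 + 11ρ/(1−ρ)
17 ≥ 34 − 23ρ
ρ ≥ 17/23.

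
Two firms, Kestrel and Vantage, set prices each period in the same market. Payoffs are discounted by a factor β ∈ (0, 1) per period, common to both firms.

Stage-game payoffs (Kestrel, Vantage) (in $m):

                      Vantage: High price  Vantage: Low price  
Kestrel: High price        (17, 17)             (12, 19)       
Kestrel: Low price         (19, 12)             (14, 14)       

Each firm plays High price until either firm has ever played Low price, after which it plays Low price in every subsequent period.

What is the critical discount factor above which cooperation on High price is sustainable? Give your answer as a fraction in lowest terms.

17/(1−β) ≥ 19 + 14β/(1−β)
17 ≥ 19 − 5β
β ≥ 2/5.

2/5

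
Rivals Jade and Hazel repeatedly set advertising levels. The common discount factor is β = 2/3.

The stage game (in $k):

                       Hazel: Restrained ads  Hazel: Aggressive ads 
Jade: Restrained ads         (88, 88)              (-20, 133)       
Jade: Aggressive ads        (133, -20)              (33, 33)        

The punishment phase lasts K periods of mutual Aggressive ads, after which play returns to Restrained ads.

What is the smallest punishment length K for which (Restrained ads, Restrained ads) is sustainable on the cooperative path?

2

Need Σ_{k=1}^{K} β^k ≥ (133−88)/(88−33) = 0.8182 at β = 2/3.
At K = 1 the sum is 0.6667 < 0.8182; at K = 2 it is 1.1111 ≥ 0.8182.
So the minimum punishment length is K = 2.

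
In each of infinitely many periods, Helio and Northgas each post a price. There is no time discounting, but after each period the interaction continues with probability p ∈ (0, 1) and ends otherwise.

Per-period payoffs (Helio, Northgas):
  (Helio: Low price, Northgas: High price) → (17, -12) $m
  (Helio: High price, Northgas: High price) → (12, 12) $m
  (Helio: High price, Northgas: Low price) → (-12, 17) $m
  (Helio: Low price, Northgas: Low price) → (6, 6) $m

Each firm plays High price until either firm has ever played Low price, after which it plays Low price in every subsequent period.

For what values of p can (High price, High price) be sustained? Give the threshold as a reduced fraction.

5/11

Expected cooperation value is 12 + p·12 + p²·12 + … = 12/(1−p); deviation gives 17 + p·6/(1−p).
12 ≥ 17(1−p) + 6p ⇒ 11p ≥ 5 ⇒ p ≥ 5/11.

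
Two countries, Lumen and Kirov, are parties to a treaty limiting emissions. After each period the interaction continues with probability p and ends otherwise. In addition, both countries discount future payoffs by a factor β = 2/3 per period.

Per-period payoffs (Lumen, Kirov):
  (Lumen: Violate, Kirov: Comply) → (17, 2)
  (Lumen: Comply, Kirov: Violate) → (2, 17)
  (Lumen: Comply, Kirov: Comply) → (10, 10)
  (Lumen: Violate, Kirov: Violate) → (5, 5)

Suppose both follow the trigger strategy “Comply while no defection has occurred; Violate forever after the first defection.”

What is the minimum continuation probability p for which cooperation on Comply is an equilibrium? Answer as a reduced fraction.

With continuation probability p and discount β, the effective per-period discount factor is βp.
Grim-trigger IC: βp ≥ (17−10)/(17−5) = 7/12.
So p ≥ (7/12)/(2/3) = 7/8.

7/8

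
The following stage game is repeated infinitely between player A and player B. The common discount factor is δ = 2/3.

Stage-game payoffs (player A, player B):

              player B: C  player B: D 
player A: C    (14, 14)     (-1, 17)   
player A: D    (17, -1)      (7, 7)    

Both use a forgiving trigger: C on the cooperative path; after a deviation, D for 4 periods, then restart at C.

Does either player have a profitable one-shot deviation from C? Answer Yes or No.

No

A one-shot deviation gives 17 now, then 7 for 4 periods, then back to 14.
Gain from deviating: (17−14) today; loss: (14−7) in each of the next 4 periods.
No-deviation condition: (14−7)(δ+…+δ^4) ≥ 17−14, i.e. δ+…+δ^4 ≥ 3/7.
At δ = 2/3: δ+…+δ^4 = 1.6049 ≥ 0.4286.
So cooperation is sustainable.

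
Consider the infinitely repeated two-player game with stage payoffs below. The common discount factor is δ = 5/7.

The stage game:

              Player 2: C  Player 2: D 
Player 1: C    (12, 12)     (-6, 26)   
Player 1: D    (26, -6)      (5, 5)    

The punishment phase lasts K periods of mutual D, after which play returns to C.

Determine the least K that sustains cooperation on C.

5

Need Σ_{k=1}^{K} δ^k ≥ (26−12)/(12−5) = 2.0000 at δ = 5/7.
At K = 4 the sum is 1.8492 < 2.0000; at K = 5 it is 2.0352 ≥ 2.0000.
So the minimum punishment length is K = 5.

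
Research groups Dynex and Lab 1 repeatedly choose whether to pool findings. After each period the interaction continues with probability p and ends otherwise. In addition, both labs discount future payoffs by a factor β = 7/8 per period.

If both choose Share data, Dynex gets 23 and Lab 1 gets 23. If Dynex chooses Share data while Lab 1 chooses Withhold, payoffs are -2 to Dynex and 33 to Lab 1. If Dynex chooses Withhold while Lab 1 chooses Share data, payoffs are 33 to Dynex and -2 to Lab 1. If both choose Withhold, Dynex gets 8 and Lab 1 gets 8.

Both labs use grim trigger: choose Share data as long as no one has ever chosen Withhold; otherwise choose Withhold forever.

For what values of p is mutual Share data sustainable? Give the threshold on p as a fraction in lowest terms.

16/35

With continuation probability p and discount β, the effective per-period discount factor is βp.
Grim-trigger IC: βp ≥ (33−23)/(33−8) = 2/5.
So p ≥ (2/5)/(7/8) = 16/35.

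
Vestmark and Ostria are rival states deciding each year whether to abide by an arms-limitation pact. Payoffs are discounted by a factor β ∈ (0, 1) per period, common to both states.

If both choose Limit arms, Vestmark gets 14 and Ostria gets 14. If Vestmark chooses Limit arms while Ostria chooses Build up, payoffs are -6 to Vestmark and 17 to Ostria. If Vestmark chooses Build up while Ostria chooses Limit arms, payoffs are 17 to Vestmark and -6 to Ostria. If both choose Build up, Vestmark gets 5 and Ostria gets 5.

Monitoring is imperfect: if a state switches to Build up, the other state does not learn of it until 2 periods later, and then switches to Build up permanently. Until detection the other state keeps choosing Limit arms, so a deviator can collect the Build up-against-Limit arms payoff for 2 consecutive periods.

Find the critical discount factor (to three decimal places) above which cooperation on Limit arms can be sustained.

0.500

A deviator earns 17 for 2 periods, then 5 forever; cooperating earns 14 forever. Multiplying the IC by (1−β):
14 ≥ 17(1−β^2) + 5β^2, so 12·β^2 ≥ 3 and β^2 ≥ 1/4.
β ≥ (1/4)^(1/2) ≈ 0.500.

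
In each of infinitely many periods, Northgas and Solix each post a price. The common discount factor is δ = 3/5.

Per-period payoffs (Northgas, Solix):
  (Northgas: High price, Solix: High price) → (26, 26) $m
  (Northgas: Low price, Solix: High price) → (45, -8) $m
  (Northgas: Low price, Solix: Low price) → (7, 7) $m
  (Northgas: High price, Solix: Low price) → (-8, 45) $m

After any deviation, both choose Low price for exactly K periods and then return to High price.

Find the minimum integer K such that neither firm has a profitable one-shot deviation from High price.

3

No profitable deviation requires (26−7)(δ+…+δ^K) ≥ 45−26, i.e. δ+…+δ^K ≥ 1 ≈ 1.0000.
With δ = 3/5, the partial sums are K=1: 0.6000, K=2: 0.9600, K=3: 1.1760.
K = 3 is the first length at which the sum reaches 1.0000.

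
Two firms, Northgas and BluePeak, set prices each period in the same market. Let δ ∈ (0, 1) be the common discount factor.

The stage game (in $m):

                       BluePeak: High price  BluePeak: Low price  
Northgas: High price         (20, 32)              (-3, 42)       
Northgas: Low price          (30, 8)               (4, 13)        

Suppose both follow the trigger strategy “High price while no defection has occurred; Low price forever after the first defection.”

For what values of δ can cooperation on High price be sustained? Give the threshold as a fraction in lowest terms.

5/13

Northgas: cooperation gives 20 each period; deviation gives 30 once then 4 forever.
  20/(1−δ) ≥ 30 + 4δ/(1−δ) ⇒ δ ≥ 10/26 = 5/13.
BluePeak: cooperation gives 32 each period; deviation gives 42 once then 13 forever.
  δ ≥ 10/29.
Both must hold, so the binding constraint is Northgas's: δ ≥ 5/13.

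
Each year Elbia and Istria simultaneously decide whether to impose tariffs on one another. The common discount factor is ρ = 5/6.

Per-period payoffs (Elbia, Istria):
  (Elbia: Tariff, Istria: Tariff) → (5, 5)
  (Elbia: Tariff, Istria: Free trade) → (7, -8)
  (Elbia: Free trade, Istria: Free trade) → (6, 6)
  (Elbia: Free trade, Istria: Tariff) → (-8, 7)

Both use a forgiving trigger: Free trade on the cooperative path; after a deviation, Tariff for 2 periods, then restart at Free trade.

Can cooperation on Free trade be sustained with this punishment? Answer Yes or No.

IC: ρ+…+ρ^2 ≥ (7−6)/(6−5) = 1.
At ρ = 5/6: partial sum = 1.5278 ≥ 1.0000. Cooperation sustainable.

Yes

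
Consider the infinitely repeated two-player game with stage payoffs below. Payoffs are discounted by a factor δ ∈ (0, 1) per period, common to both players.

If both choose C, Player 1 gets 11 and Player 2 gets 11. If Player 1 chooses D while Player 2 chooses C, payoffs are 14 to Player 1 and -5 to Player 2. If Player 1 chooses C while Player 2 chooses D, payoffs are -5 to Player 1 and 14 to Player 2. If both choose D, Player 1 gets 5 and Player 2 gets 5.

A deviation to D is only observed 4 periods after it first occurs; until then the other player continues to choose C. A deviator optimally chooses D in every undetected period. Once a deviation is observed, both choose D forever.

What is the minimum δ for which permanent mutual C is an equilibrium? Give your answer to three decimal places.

0.760

The best deviation is to choose D for all 4 undetected periods, earning 14 each, then 5 forever once detected.
Deviation value: 14(1−δ^4)/(1−δ) + 5δ^4/(1−δ); cooperation value: 11/(1−δ).
IC: 11 ≥ 14(1−δ^4) + 5δ^4 = 14 − 9δ^4.
So δ^4 ≥ 3/9 = 1/3, giving δ ≥ (1/3)^(1/4) ≈ 0.760.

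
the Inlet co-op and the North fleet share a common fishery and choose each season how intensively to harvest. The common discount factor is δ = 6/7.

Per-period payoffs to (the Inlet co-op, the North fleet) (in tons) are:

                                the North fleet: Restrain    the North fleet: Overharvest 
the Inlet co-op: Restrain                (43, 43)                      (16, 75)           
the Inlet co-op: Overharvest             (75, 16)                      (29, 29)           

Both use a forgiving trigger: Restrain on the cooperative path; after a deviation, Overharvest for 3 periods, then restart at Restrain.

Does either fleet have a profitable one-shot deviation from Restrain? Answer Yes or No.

Yes

Comparing payoff streams over the 4 periods until play realigns: cooperate → 43(1+δ+…+δ^3); deviate → 75 + 29(δ+…+δ^3).
Cooperation is sustained iff (43−29)(δ+…+δ^3) ≥ 75−43.
δ+…+δ^3 = 6/7·(1−(6/7)^3)/(1−6/7) = 2.2216, and (75−43)/(43−29) = 2.2857.
2.2216 < 2.2857, so cooperation is not sustainable.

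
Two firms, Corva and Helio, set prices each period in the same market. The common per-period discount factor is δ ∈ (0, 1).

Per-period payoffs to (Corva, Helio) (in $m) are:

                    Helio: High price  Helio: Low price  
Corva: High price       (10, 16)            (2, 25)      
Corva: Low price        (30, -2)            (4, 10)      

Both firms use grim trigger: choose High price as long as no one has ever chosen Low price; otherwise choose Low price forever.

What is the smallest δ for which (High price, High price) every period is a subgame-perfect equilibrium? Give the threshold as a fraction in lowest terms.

Corva: cooperation gives 10 each period; deviation gives 30 once then 4 forever.
  10/(1−δ) ≥ 30 + 4δ/(1−δ) ⇒ δ ≥ 20/26 = 10/13.
Helio: cooperation gives 16 each period; deviation gives 25 once then 10 forever.
  δ ≥ 9/15 = 3/5.
Both must hold, so the binding constraint is Corva's: δ ≥ 10/13.

10/13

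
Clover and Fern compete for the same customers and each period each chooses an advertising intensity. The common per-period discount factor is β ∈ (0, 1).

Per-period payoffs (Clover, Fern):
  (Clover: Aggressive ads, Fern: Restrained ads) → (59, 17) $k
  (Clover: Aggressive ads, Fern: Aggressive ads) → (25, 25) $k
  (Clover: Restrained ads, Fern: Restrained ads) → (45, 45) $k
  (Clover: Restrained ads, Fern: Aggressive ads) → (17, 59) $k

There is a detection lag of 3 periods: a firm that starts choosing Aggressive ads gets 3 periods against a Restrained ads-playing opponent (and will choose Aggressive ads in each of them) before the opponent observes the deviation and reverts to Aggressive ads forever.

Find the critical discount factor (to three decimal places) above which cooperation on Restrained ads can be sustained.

0.744

A deviator earns 59 for 3 periods, then 25 forever; cooperating earns 45 forever. Multiplying the IC by (1−β):
45 ≥ 59(1−β^3) + 25β^3, so 34·β^3 ≥ 14 and β^3 ≥ 7/17.
β ≥ (7/17)^(1/3) ≈ 0.744.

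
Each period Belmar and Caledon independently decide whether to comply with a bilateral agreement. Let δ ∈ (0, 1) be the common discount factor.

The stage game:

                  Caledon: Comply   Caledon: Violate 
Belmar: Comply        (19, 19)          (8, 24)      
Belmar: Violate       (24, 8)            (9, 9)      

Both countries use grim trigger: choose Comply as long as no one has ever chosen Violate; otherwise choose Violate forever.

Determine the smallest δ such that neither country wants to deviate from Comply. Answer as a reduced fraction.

Under grim trigger the critical discount factor is (T−C)/(T−P) with T = 24, C = 19, P = 9.
δ* = (24−19)/(24−9) = 5/15 = 1/3.

1/3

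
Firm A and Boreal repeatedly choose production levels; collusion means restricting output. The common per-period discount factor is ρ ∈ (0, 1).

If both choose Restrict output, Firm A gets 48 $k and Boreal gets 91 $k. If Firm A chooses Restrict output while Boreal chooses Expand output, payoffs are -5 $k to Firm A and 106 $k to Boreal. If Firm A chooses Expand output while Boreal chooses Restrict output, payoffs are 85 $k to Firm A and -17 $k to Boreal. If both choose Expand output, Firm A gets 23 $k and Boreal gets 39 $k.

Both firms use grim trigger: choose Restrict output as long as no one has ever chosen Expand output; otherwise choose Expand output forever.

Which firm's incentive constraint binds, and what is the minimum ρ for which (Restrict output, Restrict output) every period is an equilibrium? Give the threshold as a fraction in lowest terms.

Firm A; ρ ≥ 37/62

Firm A: cooperation gives 48 each period; deviation gives 85 once then 23 forever.
  48/(1−ρ) ≥ 85 + 23ρ/(1−ρ) ⇒ ρ ≥ 37/62.
Boreal: cooperation gives 91 each period; deviation gives 106 once then 39 forever.
  ρ ≥ 15/67.
Both must hold, so the binding constraint is Firm A's: ρ ≥ 37/62.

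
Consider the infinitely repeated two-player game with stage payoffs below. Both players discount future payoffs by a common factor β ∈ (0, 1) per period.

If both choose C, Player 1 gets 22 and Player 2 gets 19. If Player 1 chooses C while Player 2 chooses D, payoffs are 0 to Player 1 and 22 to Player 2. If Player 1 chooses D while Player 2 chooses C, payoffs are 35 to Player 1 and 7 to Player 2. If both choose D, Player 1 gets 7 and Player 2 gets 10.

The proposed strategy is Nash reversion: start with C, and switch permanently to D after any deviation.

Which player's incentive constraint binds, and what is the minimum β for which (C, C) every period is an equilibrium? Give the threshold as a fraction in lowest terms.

For Player 1: deviation gain 35−22 = 13, per-period punishment loss 22−7 = 15. IC gives β ≥ 13/28.
For Player 2: gain 3, loss 9 per period, so β ≥ 3/12 = 1/4.
The tighter constraint is Player 1's, so cooperation needs β ≥ 13/28.

Player 1; β ≥ 13/28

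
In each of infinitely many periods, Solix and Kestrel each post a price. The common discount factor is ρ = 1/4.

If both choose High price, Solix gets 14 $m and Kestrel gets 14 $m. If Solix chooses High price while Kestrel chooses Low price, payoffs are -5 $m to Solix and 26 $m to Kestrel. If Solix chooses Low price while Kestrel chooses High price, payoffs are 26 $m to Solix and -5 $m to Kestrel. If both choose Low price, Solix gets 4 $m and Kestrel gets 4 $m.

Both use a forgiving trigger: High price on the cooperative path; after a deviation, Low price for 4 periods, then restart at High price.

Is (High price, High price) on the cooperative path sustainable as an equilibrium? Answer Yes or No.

No

A one-shot deviation gives 26 now, then 4 for 4 periods, then back to 14.
Gain from deviating: (26−14) today; loss: (14−4) in each of the next 4 periods.
No-deviation condition: (14−4)(ρ+…+ρ^4) ≥ 26−14, i.e. ρ+…+ρ^4 ≥ 6/5.
At ρ = 1/4: ρ+…+ρ^4 = 0.3320 < 1.2000.
So cooperation is not sustainable.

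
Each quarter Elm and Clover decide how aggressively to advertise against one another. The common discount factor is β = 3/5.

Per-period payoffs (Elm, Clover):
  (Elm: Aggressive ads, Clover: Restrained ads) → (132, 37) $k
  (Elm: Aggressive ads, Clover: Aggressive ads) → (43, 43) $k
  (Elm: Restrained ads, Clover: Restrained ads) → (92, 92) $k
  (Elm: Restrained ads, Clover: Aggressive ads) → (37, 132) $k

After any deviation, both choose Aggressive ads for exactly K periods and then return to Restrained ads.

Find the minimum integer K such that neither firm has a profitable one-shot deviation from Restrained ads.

2

No profitable deviation requires (92−43)(β+…+β^K) ≥ 132−92, i.e. β+…+β^K ≥ 40/49 ≈ 0.8163.
With β = 3/5, the partial sums are K=1: 0.6000, K=2: 0.9600.
K = 2 is the first length at which the sum reaches 0.8163.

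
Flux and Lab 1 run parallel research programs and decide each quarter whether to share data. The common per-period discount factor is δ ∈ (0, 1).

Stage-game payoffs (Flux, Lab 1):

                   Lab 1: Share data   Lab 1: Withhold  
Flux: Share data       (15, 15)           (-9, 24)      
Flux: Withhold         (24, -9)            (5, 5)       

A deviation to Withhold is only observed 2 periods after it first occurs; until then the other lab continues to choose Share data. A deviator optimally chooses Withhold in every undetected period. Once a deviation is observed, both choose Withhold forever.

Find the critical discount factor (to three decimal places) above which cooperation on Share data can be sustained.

0.688

A deviator earns 24 for 2 periods, then 5 forever; cooperating earns 15 forever. Multiplying the IC by (1−δ):
15 ≥ 24(1−δ^2) + 5δ^2, so 19·δ^2 ≥ 9 and δ^2 ≥ 9/19.
δ ≥ (9/19)^(1/2) ≈ 0.688.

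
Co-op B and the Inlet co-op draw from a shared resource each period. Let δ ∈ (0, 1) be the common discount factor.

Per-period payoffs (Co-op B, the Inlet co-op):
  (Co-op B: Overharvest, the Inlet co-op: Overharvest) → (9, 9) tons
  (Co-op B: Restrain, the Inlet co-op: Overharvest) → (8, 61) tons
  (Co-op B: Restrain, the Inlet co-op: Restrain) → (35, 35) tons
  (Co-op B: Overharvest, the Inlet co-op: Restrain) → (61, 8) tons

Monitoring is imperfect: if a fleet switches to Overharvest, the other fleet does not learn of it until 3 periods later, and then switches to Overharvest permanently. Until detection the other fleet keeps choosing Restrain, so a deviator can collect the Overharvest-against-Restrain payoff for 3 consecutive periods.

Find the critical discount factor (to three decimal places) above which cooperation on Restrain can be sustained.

0.794

A deviator earns 61 for 3 periods, then 9 forever; cooperating earns 35 forever. Multiplying the IC by (1−δ):
35 ≥ 61(1−δ^3) + 9δ^3, so 52·δ^3 ≥ 26 and δ^3 ≥ 1/2.
δ ≥ (1/2)^(1/3) ≈ 0.794.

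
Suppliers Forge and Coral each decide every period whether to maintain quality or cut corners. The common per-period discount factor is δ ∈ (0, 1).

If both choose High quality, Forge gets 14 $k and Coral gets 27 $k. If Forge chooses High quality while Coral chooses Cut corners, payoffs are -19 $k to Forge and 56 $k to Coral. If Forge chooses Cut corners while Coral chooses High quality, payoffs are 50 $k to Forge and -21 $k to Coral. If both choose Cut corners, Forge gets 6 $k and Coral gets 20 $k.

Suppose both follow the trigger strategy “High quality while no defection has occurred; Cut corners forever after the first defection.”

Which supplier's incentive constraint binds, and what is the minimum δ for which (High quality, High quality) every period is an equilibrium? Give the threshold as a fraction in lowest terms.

Forge; δ ≥ 9/11

Forge's threshold: (50−14)/(50−6) = 9/11.
Coral's threshold: (56−27)/(56−20) = 29/36.
9/11 > 29/36, so Forge binds and δ* = 9/11.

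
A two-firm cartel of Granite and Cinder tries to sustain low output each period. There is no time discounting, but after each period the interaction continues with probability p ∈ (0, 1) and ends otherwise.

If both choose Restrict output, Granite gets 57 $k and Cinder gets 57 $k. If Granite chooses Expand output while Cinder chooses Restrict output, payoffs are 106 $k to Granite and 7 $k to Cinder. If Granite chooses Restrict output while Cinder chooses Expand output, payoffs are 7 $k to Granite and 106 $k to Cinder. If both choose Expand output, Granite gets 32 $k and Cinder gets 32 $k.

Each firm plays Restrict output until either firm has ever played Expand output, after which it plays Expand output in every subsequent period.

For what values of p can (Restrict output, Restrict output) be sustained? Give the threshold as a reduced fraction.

With no time discounting, the continuation probability p plays the role of the discount factor.
Grim-trigger IC: 57/(1−p) ≥ 106 + 32p/(1−p) ⇒ p ≥ (106−57)/(106−32) = 49/74.

49/74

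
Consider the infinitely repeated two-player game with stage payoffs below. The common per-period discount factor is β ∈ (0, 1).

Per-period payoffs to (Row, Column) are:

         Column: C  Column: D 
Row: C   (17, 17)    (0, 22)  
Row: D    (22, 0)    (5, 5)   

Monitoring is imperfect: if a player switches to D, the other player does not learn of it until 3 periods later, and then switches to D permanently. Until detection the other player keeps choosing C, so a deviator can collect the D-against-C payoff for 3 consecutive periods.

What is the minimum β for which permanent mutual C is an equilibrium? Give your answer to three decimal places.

0.665

The best deviation is to choose D for all 3 undetected periods, earning 22 each, then 5 forever once detected.
Deviation value: 22(1−β^3)/(1−β) + 5β^3/(1−β); cooperation value: 17/(1−β).
IC: 17 ≥ 22(1−β^3) + 5β^3 = 22 − 17β^3.
So β^3 ≥ 5/17, giving β ≥ (5/17)^(1/3) ≈ 0.665.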